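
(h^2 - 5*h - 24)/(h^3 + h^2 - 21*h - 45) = (h - 8)/(h^2 - 2*h - 15)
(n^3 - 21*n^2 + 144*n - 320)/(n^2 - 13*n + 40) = n - 8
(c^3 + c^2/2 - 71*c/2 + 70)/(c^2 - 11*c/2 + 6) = (2*c^2 + 9*c - 35)/(2*c - 3)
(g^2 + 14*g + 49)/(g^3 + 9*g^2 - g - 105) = (g + 7)/(g^2 + 2*g - 15)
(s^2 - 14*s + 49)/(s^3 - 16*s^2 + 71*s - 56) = (s - 7)/(s^2 - 9*s + 8)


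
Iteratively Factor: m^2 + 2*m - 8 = (m + 4)*(m - 2)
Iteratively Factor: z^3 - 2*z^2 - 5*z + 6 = (z - 3)*(z^2 + z - 2) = (z - 3)*(z + 2)*(z - 1)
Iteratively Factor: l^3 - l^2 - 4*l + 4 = (l + 2)*(l^2 - 3*l + 2) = (l - 1)*(l + 2)*(l - 2)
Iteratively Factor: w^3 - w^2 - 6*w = (w - 3)*(w^2 + 2*w) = w*(w - 3)*(w + 2)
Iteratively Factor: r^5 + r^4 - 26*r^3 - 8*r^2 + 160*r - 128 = (r + 4)*(r^4 - 3*r^3 - 14*r^2 + 48*r - 32) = (r - 1)*(r + 4)*(r^3 - 2*r^2 - 16*r + 32) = (r - 2)*(r - 1)*(r + 4)*(r^2 - 16) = (r - 4)*(r - 2)*(r - 1)*(r + 4)*(r + 4)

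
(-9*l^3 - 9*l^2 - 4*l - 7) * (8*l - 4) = -72*l^4 - 36*l^3 + 4*l^2 - 40*l + 28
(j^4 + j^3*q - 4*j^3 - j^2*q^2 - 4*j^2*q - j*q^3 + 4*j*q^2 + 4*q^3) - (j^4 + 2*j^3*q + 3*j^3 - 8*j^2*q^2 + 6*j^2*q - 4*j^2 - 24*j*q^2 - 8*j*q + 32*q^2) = -j^3*q - 7*j^3 + 7*j^2*q^2 - 10*j^2*q + 4*j^2 - j*q^3 + 28*j*q^2 + 8*j*q + 4*q^3 - 32*q^2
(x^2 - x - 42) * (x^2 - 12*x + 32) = x^4 - 13*x^3 + 2*x^2 + 472*x - 1344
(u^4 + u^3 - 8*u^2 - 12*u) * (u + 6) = u^5 + 7*u^4 - 2*u^3 - 60*u^2 - 72*u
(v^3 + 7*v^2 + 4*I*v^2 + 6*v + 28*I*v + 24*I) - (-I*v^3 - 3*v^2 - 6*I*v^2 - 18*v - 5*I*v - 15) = v^3 + I*v^3 + 10*v^2 + 10*I*v^2 + 24*v + 33*I*v + 15 + 24*I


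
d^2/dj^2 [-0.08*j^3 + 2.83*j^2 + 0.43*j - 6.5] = 5.66 - 0.48*j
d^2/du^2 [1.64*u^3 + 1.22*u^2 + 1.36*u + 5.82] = 9.84*u + 2.44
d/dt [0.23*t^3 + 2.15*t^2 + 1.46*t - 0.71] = 0.69*t^2 + 4.3*t + 1.46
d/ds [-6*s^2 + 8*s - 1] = 8 - 12*s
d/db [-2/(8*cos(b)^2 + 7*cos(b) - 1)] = -2*(16*cos(b) + 7)*sin(b)/(8*cos(b)^2 + 7*cos(b) - 1)^2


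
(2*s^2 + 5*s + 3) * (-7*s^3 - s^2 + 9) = -14*s^5 - 37*s^4 - 26*s^3 + 15*s^2 + 45*s + 27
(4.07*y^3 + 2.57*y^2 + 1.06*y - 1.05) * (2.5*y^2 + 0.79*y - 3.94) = 10.175*y^5 + 9.6403*y^4 - 11.3555*y^3 - 11.9134*y^2 - 5.0059*y + 4.137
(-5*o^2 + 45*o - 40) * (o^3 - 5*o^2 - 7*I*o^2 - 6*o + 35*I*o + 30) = -5*o^5 + 70*o^4 + 35*I*o^4 - 235*o^3 - 490*I*o^3 - 220*o^2 + 1855*I*o^2 + 1590*o - 1400*I*o - 1200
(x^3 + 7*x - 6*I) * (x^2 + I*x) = x^5 + I*x^4 + 7*x^3 + I*x^2 + 6*x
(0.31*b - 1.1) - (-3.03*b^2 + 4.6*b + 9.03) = 3.03*b^2 - 4.29*b - 10.13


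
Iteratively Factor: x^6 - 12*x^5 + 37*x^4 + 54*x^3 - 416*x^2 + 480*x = (x - 4)*(x^5 - 8*x^4 + 5*x^3 + 74*x^2 - 120*x) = (x - 4)^2*(x^4 - 4*x^3 - 11*x^2 + 30*x) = x*(x - 4)^2*(x^3 - 4*x^2 - 11*x + 30) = x*(x - 4)^2*(x - 2)*(x^2 - 2*x - 15) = x*(x - 5)*(x - 4)^2*(x - 2)*(x + 3)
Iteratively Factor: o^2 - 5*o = (o - 5)*(o)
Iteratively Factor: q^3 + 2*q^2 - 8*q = (q)*(q^2 + 2*q - 8) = q*(q - 2)*(q + 4)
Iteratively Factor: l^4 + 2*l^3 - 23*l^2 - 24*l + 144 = (l + 4)*(l^3 - 2*l^2 - 15*l + 36) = (l - 3)*(l + 4)*(l^2 + l - 12) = (l - 3)^2*(l + 4)*(l + 4)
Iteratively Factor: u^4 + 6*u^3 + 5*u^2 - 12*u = (u)*(u^3 + 6*u^2 + 5*u - 12) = u*(u + 4)*(u^2 + 2*u - 3) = u*(u - 1)*(u + 4)*(u + 3)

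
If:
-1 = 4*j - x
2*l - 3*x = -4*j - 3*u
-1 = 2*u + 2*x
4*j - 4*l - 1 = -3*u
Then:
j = -41/96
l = -25/48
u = 5/24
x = -17/24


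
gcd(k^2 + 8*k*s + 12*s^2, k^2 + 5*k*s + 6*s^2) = k + 2*s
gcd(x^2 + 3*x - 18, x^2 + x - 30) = x + 6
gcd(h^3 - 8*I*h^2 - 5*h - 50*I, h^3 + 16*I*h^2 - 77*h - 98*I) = h + 2*I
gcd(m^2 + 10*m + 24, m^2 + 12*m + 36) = m + 6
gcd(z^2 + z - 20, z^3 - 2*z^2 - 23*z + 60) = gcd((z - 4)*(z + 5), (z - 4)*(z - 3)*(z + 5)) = z^2 + z - 20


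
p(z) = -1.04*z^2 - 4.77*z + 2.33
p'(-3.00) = 1.47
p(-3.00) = 7.28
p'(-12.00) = 20.19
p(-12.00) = -90.19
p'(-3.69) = 2.91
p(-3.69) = 5.77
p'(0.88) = -6.60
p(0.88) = -2.67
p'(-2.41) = 0.24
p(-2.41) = 7.79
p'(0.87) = -6.58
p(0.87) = -2.61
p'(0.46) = -5.73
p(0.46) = -0.08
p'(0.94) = -6.73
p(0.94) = -3.07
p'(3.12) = -11.26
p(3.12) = -22.68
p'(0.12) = -5.02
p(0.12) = 1.74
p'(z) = -2.08*z - 4.77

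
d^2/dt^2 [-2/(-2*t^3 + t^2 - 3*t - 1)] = 4*((1 - 6*t)*(2*t^3 - t^2 + 3*t + 1) + (6*t^2 - 2*t + 3)^2)/(2*t^3 - t^2 + 3*t + 1)^3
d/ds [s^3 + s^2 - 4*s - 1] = 3*s^2 + 2*s - 4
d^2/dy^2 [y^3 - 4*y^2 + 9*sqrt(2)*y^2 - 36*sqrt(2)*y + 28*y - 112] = 6*y - 8 + 18*sqrt(2)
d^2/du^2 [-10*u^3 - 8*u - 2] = -60*u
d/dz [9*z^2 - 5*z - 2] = 18*z - 5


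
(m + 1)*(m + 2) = m^2 + 3*m + 2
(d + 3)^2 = d^2 + 6*d + 9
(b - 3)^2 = b^2 - 6*b + 9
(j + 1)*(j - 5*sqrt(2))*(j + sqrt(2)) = j^3 - 4*sqrt(2)*j^2 + j^2 - 10*j - 4*sqrt(2)*j - 10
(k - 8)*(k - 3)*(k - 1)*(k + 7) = k^4 - 5*k^3 - 49*k^2 + 221*k - 168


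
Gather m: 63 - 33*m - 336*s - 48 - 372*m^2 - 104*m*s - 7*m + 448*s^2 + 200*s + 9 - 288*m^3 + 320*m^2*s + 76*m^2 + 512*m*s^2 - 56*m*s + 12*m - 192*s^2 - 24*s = -288*m^3 + m^2*(320*s - 296) + m*(512*s^2 - 160*s - 28) + 256*s^2 - 160*s + 24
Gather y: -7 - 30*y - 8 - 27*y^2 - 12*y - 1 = -27*y^2 - 42*y - 16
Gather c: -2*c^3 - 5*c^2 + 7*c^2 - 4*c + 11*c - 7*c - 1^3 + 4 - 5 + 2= -2*c^3 + 2*c^2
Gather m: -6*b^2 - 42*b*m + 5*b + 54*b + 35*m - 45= -6*b^2 + 59*b + m*(35 - 42*b) - 45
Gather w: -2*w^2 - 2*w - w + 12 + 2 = -2*w^2 - 3*w + 14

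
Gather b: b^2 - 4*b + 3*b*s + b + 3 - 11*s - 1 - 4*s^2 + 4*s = b^2 + b*(3*s - 3) - 4*s^2 - 7*s + 2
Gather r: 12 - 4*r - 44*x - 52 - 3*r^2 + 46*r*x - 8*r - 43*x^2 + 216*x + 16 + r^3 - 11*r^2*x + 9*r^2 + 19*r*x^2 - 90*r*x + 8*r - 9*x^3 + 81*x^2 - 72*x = r^3 + r^2*(6 - 11*x) + r*(19*x^2 - 44*x - 4) - 9*x^3 + 38*x^2 + 100*x - 24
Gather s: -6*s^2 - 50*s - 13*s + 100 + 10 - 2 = -6*s^2 - 63*s + 108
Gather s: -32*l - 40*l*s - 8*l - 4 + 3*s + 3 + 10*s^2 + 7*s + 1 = -40*l + 10*s^2 + s*(10 - 40*l)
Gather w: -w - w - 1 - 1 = -2*w - 2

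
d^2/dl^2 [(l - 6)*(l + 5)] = 2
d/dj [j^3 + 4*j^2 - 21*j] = 3*j^2 + 8*j - 21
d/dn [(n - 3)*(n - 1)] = 2*n - 4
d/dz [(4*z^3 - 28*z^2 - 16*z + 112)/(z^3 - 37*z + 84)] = 4*(7*z^4 - 66*z^3 + 427*z^2 - 1176*z + 700)/(z^6 - 74*z^4 + 168*z^3 + 1369*z^2 - 6216*z + 7056)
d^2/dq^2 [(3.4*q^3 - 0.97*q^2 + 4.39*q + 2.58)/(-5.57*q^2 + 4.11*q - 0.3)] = (1.13686837721616e-13*q^5 + 2.27373675443232e-13*q^4 - 331.490264*q^3 - 464.837472*q^2 + 396.557136*q - 89.192016)/(172.808693*q^6 - 382.537017*q^5 + 310.189401*q^4 - 110.633391*q^3 + 16.70679*q^2 - 1.1097*q + 0.027)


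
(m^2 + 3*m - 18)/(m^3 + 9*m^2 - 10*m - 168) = (m - 3)/(m^2 + 3*m - 28)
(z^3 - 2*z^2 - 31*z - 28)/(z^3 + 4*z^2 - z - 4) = (z - 7)/(z - 1)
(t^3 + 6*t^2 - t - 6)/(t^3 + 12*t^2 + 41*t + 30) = (t - 1)/(t + 5)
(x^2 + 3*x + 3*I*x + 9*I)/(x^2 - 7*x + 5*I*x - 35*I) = (x^2 + 3*x*(1 + I) + 9*I)/(x^2 + x*(-7 + 5*I) - 35*I)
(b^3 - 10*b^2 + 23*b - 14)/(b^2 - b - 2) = (b^2 - 8*b + 7)/(b + 1)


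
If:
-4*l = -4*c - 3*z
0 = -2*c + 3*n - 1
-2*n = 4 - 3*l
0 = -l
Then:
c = -7/2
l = 0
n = -2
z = 14/3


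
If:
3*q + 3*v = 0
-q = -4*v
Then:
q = 0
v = 0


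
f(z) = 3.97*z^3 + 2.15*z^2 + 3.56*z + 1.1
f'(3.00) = 123.65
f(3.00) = 138.32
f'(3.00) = 123.65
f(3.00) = 138.32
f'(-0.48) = 4.24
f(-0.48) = -0.55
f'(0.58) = 10.06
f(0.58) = 4.66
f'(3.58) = 171.60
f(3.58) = 223.55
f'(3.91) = 202.45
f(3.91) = 285.20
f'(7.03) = 622.39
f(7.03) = 1511.67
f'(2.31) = 77.05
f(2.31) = 69.73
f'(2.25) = 73.53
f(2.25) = 65.22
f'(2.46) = 86.21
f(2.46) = 81.97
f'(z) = 11.91*z^2 + 4.3*z + 3.56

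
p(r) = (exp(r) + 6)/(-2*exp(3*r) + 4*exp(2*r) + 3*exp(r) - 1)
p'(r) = (exp(r) + 6)*(6*exp(3*r) - 8*exp(2*r) - 3*exp(r))/(-2*exp(3*r) + 4*exp(2*r) + 3*exp(r) - 1)^2 + exp(r)/(-2*exp(3*r) + 4*exp(2*r) + 3*exp(r) - 1) = (4*exp(3*r) + 32*exp(2*r) - 48*exp(r) - 19)*exp(r)/(4*exp(6*r) - 16*exp(5*r) + 4*exp(4*r) + 28*exp(3*r) + exp(2*r) - 6*exp(r) + 1)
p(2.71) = -0.00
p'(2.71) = 0.01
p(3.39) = -0.00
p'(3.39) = 0.00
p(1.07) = -1.14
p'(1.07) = 10.13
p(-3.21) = -6.92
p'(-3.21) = -1.11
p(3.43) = -0.00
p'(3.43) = 0.00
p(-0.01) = 1.77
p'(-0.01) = -1.98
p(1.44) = -0.15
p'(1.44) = 0.60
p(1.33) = -0.24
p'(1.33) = 1.09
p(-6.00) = -6.05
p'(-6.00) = -0.05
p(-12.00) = -6.00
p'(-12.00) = 0.00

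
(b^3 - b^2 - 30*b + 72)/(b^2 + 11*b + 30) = (b^2 - 7*b + 12)/(b + 5)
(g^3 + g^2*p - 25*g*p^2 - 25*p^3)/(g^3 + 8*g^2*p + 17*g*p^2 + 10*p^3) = (g - 5*p)/(g + 2*p)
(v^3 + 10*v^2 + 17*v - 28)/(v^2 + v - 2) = (v^2 + 11*v + 28)/(v + 2)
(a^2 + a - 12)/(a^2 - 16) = (a - 3)/(a - 4)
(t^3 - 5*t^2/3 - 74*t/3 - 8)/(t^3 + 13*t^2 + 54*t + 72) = (t^2 - 17*t/3 - 2)/(t^2 + 9*t + 18)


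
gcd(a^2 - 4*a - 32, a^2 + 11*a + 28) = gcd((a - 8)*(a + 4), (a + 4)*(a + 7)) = a + 4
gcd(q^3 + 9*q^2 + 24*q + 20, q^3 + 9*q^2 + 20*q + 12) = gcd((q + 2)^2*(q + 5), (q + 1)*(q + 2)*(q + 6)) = q + 2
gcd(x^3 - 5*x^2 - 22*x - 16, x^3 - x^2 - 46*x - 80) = x^2 - 6*x - 16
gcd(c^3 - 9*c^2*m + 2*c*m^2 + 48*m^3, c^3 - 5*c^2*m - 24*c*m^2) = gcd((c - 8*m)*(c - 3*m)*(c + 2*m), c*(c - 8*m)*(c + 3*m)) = c - 8*m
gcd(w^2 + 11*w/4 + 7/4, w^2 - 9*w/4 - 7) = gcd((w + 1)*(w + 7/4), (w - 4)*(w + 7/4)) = w + 7/4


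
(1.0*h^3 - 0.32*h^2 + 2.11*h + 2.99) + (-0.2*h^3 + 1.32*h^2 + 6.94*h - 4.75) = 0.8*h^3 + 1.0*h^2 + 9.05*h - 1.76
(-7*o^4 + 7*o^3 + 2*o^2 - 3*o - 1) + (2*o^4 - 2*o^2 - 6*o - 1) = -5*o^4 + 7*o^3 - 9*o - 2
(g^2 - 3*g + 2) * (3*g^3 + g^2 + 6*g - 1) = 3*g^5 - 8*g^4 + 9*g^3 - 17*g^2 + 15*g - 2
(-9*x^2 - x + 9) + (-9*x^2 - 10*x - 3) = -18*x^2 - 11*x + 6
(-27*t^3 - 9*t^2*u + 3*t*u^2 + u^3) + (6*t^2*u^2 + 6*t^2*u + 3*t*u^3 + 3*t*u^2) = -27*t^3 + 6*t^2*u^2 - 3*t^2*u + 3*t*u^3 + 6*t*u^2 + u^3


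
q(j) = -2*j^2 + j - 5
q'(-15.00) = 61.00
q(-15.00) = -470.00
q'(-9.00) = 37.00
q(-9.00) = -176.00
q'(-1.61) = 7.44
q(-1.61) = -11.79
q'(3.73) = -13.92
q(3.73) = -29.10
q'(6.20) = -23.80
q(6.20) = -75.68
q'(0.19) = 0.24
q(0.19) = -4.88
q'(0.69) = -1.76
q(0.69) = -5.26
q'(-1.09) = 5.36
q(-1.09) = -8.47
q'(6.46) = -24.84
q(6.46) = -82.00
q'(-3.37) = 14.48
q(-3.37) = -31.08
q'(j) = 1 - 4*j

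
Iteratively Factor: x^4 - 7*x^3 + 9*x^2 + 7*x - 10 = (x - 5)*(x^3 - 2*x^2 - x + 2) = (x - 5)*(x - 2)*(x^2 - 1) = (x - 5)*(x - 2)*(x + 1)*(x - 1)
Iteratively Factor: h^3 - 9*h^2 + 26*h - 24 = (h - 2)*(h^2 - 7*h + 12) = (h - 3)*(h - 2)*(h - 4)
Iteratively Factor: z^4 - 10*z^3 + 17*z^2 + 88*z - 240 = (z + 3)*(z^3 - 13*z^2 + 56*z - 80) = (z - 4)*(z + 3)*(z^2 - 9*z + 20) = (z - 5)*(z - 4)*(z + 3)*(z - 4)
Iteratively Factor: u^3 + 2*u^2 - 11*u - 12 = (u + 4)*(u^2 - 2*u - 3) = (u + 1)*(u + 4)*(u - 3)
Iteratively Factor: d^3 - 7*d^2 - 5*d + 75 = (d - 5)*(d^2 - 2*d - 15) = (d - 5)^2*(d + 3)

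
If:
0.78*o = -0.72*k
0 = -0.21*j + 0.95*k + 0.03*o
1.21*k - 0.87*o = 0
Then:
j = 0.00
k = 0.00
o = 0.00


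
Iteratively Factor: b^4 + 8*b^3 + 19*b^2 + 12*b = (b + 1)*(b^3 + 7*b^2 + 12*b) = (b + 1)*(b + 4)*(b^2 + 3*b) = b*(b + 1)*(b + 4)*(b + 3)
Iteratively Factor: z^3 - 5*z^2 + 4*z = (z - 4)*(z^2 - z) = z*(z - 4)*(z - 1)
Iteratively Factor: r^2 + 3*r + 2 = (r + 1)*(r + 2)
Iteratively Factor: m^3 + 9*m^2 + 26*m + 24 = (m + 3)*(m^2 + 6*m + 8) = (m + 2)*(m + 3)*(m + 4)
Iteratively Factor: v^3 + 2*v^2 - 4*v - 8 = (v + 2)*(v^2 - 4) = (v - 2)*(v + 2)*(v + 2)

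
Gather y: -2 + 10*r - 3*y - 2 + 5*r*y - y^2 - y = 10*r - y^2 + y*(5*r - 4) - 4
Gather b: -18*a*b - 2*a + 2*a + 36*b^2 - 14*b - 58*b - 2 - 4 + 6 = 36*b^2 + b*(-18*a - 72)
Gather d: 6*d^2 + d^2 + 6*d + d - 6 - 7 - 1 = 7*d^2 + 7*d - 14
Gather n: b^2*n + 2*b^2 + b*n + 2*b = 2*b^2 + 2*b + n*(b^2 + b)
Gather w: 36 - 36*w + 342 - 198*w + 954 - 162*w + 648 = 1980 - 396*w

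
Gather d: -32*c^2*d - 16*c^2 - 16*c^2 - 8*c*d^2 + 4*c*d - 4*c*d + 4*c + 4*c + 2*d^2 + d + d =-32*c^2 + 8*c + d^2*(2 - 8*c) + d*(2 - 32*c^2)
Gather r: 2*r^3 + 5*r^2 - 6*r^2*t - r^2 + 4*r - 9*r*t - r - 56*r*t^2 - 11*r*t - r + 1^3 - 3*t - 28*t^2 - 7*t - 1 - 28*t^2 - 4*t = 2*r^3 + r^2*(4 - 6*t) + r*(-56*t^2 - 20*t + 2) - 56*t^2 - 14*t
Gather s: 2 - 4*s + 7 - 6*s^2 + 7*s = -6*s^2 + 3*s + 9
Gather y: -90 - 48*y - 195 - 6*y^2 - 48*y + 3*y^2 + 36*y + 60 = -3*y^2 - 60*y - 225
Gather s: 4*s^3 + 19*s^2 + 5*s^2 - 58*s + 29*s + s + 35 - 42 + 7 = 4*s^3 + 24*s^2 - 28*s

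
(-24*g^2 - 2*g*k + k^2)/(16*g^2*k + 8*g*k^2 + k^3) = (-6*g + k)/(k*(4*g + k))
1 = 1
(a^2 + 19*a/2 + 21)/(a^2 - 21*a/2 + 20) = (2*a^2 + 19*a + 42)/(2*a^2 - 21*a + 40)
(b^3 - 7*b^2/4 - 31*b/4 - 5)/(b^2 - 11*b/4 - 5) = b + 1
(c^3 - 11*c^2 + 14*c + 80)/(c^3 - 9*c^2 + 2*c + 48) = (c - 5)/(c - 3)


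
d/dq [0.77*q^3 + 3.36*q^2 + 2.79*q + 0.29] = 2.31*q^2 + 6.72*q + 2.79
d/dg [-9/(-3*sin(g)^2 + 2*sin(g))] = 18*(-3/tan(g) + cos(g)/sin(g)^2)/(3*sin(g) - 2)^2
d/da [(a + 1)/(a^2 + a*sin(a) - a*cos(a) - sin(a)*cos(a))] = (a^2 + a*sin(a) - a*cos(a) - (a + 1)*(sqrt(2)*a*sin(a + pi/4) + 2*a - cos(2*a) - sqrt(2)*cos(a + pi/4)) - sin(2*a)/2)/((a + sin(a))^2*(a - cos(a))^2)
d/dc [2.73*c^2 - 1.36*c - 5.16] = 5.46*c - 1.36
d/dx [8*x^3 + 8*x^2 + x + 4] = 24*x^2 + 16*x + 1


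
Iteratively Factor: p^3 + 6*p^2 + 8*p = (p + 4)*(p^2 + 2*p) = p*(p + 4)*(p + 2)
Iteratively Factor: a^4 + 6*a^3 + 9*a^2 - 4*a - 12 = (a + 3)*(a^3 + 3*a^2 - 4) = (a - 1)*(a + 3)*(a^2 + 4*a + 4) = (a - 1)*(a + 2)*(a + 3)*(a + 2)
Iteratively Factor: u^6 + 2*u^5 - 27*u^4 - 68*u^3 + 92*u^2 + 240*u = (u - 2)*(u^5 + 4*u^4 - 19*u^3 - 106*u^2 - 120*u) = u*(u - 2)*(u^4 + 4*u^3 - 19*u^2 - 106*u - 120) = u*(u - 2)*(u + 2)*(u^3 + 2*u^2 - 23*u - 60) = u*(u - 2)*(u + 2)*(u + 4)*(u^2 - 2*u - 15) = u*(u - 5)*(u - 2)*(u + 2)*(u + 4)*(u + 3)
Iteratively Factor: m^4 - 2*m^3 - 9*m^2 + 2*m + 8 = (m + 1)*(m^3 - 3*m^2 - 6*m + 8) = (m - 1)*(m + 1)*(m^2 - 2*m - 8) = (m - 1)*(m + 1)*(m + 2)*(m - 4)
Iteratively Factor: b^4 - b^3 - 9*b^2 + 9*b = (b - 3)*(b^3 + 2*b^2 - 3*b) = b*(b - 3)*(b^2 + 2*b - 3) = b*(b - 3)*(b + 3)*(b - 1)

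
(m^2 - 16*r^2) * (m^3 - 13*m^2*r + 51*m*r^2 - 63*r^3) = m^5 - 13*m^4*r + 35*m^3*r^2 + 145*m^2*r^3 - 816*m*r^4 + 1008*r^5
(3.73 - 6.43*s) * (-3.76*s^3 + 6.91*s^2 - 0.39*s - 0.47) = 24.1768*s^4 - 58.4561*s^3 + 28.282*s^2 + 1.5674*s - 1.7531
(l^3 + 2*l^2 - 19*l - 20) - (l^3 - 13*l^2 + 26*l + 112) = 15*l^2 - 45*l - 132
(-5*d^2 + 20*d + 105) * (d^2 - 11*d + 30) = -5*d^4 + 75*d^3 - 265*d^2 - 555*d + 3150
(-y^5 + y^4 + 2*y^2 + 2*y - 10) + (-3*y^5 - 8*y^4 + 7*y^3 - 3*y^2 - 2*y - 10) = -4*y^5 - 7*y^4 + 7*y^3 - y^2 - 20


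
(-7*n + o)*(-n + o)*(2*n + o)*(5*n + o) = 70*n^4 - 31*n^3*o - 39*n^2*o^2 - n*o^3 + o^4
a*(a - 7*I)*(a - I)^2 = a^4 - 9*I*a^3 - 15*a^2 + 7*I*a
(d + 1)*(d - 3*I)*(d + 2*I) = d^3 + d^2 - I*d^2 + 6*d - I*d + 6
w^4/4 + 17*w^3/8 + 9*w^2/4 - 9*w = w*(w/4 + 1)*(w - 3/2)*(w + 6)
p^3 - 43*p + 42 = (p - 6)*(p - 1)*(p + 7)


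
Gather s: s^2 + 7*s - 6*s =s^2 + s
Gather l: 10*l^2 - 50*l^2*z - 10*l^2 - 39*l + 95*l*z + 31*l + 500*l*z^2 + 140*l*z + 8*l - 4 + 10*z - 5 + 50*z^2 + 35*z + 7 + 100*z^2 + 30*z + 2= -50*l^2*z + l*(500*z^2 + 235*z) + 150*z^2 + 75*z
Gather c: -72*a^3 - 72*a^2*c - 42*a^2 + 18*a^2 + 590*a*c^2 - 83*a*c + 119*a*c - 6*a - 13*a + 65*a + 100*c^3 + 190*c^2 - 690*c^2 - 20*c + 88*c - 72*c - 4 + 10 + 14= -72*a^3 - 24*a^2 + 46*a + 100*c^3 + c^2*(590*a - 500) + c*(-72*a^2 + 36*a - 4) + 20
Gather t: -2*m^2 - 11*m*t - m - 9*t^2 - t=-2*m^2 - m - 9*t^2 + t*(-11*m - 1)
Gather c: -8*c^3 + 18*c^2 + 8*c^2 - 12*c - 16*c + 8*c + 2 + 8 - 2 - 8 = -8*c^3 + 26*c^2 - 20*c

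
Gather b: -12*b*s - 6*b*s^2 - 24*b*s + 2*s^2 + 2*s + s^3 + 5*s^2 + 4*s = b*(-6*s^2 - 36*s) + s^3 + 7*s^2 + 6*s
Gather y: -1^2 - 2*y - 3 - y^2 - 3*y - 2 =-y^2 - 5*y - 6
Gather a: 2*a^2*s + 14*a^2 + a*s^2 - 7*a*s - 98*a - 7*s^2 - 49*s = a^2*(2*s + 14) + a*(s^2 - 7*s - 98) - 7*s^2 - 49*s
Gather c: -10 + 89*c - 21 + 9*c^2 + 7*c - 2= 9*c^2 + 96*c - 33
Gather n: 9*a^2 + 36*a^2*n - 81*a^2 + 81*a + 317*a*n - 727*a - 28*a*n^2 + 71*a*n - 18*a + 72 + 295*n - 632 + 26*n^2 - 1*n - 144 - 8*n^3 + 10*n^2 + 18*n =-72*a^2 - 664*a - 8*n^3 + n^2*(36 - 28*a) + n*(36*a^2 + 388*a + 312) - 704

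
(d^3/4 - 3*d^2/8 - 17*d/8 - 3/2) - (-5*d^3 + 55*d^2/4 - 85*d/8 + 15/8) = 21*d^3/4 - 113*d^2/8 + 17*d/2 - 27/8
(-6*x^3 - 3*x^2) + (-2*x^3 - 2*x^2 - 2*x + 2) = -8*x^3 - 5*x^2 - 2*x + 2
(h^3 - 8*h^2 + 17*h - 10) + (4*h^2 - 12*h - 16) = h^3 - 4*h^2 + 5*h - 26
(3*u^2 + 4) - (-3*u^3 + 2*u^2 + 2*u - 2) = 3*u^3 + u^2 - 2*u + 6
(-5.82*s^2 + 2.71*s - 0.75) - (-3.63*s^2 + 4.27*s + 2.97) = -2.19*s^2 - 1.56*s - 3.72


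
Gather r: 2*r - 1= 2*r - 1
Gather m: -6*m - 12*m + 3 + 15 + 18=36 - 18*m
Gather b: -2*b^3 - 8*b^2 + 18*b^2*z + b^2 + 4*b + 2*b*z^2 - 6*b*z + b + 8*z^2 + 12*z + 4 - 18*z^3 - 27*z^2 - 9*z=-2*b^3 + b^2*(18*z - 7) + b*(2*z^2 - 6*z + 5) - 18*z^3 - 19*z^2 + 3*z + 4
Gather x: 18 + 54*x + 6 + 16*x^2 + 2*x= 16*x^2 + 56*x + 24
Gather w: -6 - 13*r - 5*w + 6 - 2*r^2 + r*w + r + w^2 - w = -2*r^2 - 12*r + w^2 + w*(r - 6)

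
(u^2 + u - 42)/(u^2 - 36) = (u + 7)/(u + 6)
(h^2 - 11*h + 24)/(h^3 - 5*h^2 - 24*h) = (h - 3)/(h*(h + 3))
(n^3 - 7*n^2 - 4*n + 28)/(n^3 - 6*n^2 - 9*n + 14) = (n - 2)/(n - 1)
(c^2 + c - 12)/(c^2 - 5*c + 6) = (c + 4)/(c - 2)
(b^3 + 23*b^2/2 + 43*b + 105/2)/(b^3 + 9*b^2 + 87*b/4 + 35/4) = 2*(b + 3)/(2*b + 1)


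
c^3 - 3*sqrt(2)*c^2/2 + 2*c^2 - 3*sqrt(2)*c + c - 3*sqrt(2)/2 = (c + 1)^2*(c - 3*sqrt(2)/2)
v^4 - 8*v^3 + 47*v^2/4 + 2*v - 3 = (v - 6)*(v - 2)*(v - 1/2)*(v + 1/2)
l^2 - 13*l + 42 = (l - 7)*(l - 6)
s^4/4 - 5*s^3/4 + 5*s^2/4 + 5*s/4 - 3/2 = (s/4 + 1/4)*(s - 3)*(s - 2)*(s - 1)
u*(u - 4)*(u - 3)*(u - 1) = u^4 - 8*u^3 + 19*u^2 - 12*u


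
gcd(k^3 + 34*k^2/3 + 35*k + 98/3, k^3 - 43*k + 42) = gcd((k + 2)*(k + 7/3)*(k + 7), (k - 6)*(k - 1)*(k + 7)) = k + 7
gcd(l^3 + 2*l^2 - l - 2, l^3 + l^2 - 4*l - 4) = l^2 + 3*l + 2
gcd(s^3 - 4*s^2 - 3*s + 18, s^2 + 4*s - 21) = s - 3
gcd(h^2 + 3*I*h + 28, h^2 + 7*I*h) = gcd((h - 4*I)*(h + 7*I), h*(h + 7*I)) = h + 7*I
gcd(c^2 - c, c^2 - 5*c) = c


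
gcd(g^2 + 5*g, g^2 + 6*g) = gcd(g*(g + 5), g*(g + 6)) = g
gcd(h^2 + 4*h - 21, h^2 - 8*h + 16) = 1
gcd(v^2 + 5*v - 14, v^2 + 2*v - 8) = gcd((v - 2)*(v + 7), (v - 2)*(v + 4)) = v - 2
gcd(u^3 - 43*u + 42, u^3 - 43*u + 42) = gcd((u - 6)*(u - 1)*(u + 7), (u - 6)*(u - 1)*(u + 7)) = u^3 - 43*u + 42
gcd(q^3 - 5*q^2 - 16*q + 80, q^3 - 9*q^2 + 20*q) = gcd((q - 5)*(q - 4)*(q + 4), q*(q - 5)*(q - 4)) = q^2 - 9*q + 20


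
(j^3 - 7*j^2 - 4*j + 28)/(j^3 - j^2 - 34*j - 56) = (j - 2)/(j + 4)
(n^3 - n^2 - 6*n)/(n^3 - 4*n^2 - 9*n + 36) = n*(n + 2)/(n^2 - n - 12)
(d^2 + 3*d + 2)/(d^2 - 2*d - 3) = (d + 2)/(d - 3)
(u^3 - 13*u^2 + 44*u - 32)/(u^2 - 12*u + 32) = u - 1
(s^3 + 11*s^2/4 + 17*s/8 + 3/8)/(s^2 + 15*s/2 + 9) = (4*s^2 + 5*s + 1)/(4*(s + 6))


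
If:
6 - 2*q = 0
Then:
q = 3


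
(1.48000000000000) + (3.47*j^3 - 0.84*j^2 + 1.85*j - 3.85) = 3.47*j^3 - 0.84*j^2 + 1.85*j - 2.37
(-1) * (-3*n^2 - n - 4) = 3*n^2 + n + 4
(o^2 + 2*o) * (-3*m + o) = -3*m*o^2 - 6*m*o + o^3 + 2*o^2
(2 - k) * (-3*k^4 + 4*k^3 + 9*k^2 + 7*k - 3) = 3*k^5 - 10*k^4 - k^3 + 11*k^2 + 17*k - 6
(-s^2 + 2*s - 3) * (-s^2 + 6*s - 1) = s^4 - 8*s^3 + 16*s^2 - 20*s + 3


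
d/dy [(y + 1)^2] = 2*y + 2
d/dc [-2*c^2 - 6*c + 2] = -4*c - 6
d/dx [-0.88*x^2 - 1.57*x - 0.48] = -1.76*x - 1.57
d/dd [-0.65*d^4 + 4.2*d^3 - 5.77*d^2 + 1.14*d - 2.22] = -2.6*d^3 + 12.6*d^2 - 11.54*d + 1.14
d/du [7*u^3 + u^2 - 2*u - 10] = 21*u^2 + 2*u - 2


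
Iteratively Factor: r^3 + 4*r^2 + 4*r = (r + 2)*(r^2 + 2*r) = r*(r + 2)*(r + 2)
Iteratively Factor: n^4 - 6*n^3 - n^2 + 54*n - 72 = (n - 4)*(n^3 - 2*n^2 - 9*n + 18) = (n - 4)*(n - 2)*(n^2 - 9) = (n - 4)*(n - 3)*(n - 2)*(n + 3)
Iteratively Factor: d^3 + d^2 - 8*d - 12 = (d + 2)*(d^2 - d - 6) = (d + 2)^2*(d - 3)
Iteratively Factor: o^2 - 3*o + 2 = (o - 1)*(o - 2)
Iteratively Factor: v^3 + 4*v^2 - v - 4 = (v + 1)*(v^2 + 3*v - 4) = (v + 1)*(v + 4)*(v - 1)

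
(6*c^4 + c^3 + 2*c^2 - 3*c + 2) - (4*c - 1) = 6*c^4 + c^3 + 2*c^2 - 7*c + 3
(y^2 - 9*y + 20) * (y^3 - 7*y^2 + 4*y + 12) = y^5 - 16*y^4 + 87*y^3 - 164*y^2 - 28*y + 240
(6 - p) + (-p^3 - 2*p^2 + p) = -p^3 - 2*p^2 + 6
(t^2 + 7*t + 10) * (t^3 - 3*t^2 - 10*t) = t^5 + 4*t^4 - 21*t^3 - 100*t^2 - 100*t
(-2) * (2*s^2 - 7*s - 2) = -4*s^2 + 14*s + 4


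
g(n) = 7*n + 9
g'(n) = 7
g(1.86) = 22.02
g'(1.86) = 7.00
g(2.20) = 24.40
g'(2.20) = 7.00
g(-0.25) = 7.25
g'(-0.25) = 7.00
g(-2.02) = -5.14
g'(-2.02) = 7.00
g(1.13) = 16.91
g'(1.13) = 7.00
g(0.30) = 11.10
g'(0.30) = 7.00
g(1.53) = 19.71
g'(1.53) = 7.00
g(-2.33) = -7.31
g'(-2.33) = 7.00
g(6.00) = 51.00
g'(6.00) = 7.00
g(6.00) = 51.00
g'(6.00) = 7.00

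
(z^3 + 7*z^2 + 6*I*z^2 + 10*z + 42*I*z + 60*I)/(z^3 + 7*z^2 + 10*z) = (z + 6*I)/z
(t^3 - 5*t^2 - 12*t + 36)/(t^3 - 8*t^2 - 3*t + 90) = (t - 2)/(t - 5)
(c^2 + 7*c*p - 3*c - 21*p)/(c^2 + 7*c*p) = (c - 3)/c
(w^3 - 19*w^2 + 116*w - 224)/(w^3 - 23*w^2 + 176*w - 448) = (w - 4)/(w - 8)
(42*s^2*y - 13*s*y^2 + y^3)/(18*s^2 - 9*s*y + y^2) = y*(-7*s + y)/(-3*s + y)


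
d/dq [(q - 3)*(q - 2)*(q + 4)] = 3*q^2 - 2*q - 14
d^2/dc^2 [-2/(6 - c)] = 4/(c - 6)^3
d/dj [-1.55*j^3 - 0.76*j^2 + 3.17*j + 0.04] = -4.65*j^2 - 1.52*j + 3.17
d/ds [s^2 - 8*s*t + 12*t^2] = 2*s - 8*t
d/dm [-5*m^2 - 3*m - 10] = -10*m - 3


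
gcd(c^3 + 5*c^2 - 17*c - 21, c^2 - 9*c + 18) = c - 3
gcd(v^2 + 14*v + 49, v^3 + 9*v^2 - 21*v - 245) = v^2 + 14*v + 49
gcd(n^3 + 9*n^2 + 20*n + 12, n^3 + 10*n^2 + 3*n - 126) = n + 6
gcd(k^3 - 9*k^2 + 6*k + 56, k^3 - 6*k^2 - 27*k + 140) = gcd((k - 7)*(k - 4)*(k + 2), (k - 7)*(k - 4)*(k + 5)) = k^2 - 11*k + 28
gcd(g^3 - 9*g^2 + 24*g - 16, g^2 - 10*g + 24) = g - 4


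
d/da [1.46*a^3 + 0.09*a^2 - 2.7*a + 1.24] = 4.38*a^2 + 0.18*a - 2.7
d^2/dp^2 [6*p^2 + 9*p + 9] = 12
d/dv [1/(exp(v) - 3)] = -exp(v)/(exp(v) - 3)^2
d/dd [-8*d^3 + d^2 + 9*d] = -24*d^2 + 2*d + 9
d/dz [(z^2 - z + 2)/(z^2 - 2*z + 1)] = (-z - 3)/(z^3 - 3*z^2 + 3*z - 1)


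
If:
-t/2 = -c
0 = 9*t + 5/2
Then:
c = -5/36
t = -5/18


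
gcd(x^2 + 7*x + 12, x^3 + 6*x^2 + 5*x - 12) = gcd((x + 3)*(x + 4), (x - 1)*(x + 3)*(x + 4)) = x^2 + 7*x + 12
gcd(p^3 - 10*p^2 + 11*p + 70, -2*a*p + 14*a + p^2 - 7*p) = p - 7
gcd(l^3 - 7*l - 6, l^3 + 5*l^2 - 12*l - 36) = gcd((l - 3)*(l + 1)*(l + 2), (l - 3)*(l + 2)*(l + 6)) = l^2 - l - 6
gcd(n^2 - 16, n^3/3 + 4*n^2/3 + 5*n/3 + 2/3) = 1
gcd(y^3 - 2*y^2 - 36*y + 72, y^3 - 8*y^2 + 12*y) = y^2 - 8*y + 12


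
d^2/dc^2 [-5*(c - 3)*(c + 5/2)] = -10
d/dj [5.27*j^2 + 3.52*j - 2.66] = 10.54*j + 3.52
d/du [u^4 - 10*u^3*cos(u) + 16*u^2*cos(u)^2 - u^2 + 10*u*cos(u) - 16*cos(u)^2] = 10*u^3*sin(u) + 4*u^3 - 16*u^2*sin(2*u) - 30*u^2*cos(u) - 10*u*sin(u) + 32*u*cos(u)^2 - 2*u + 16*sin(2*u) + 10*cos(u)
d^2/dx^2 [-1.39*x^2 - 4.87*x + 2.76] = -2.78000000000000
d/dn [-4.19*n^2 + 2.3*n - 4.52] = 2.3 - 8.38*n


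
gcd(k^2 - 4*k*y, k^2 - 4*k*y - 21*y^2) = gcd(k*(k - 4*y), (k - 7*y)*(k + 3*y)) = 1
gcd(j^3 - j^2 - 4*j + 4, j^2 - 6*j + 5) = j - 1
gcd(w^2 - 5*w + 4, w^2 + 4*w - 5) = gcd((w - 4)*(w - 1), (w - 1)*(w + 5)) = w - 1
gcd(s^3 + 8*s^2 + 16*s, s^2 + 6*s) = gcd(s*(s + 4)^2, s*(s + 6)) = s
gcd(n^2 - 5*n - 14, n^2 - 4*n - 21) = n - 7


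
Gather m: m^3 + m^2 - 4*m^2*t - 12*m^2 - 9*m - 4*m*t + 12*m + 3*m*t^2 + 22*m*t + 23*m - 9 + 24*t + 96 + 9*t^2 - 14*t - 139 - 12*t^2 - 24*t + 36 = m^3 + m^2*(-4*t - 11) + m*(3*t^2 + 18*t + 26) - 3*t^2 - 14*t - 16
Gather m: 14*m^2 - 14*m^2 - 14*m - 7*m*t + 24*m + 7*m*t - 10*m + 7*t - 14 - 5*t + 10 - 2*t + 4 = 0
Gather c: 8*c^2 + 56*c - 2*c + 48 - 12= 8*c^2 + 54*c + 36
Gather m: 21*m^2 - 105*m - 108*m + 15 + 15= 21*m^2 - 213*m + 30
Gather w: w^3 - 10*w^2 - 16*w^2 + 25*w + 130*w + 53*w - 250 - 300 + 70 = w^3 - 26*w^2 + 208*w - 480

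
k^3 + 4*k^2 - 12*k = k*(k - 2)*(k + 6)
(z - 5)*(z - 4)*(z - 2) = z^3 - 11*z^2 + 38*z - 40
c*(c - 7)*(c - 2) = c^3 - 9*c^2 + 14*c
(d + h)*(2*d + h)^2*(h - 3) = 4*d^3*h - 12*d^3 + 8*d^2*h^2 - 24*d^2*h + 5*d*h^3 - 15*d*h^2 + h^4 - 3*h^3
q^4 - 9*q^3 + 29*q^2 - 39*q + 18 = (q - 3)^2*(q - 2)*(q - 1)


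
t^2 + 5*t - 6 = (t - 1)*(t + 6)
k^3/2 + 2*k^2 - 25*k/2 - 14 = (k/2 + 1/2)*(k - 4)*(k + 7)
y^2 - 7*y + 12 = (y - 4)*(y - 3)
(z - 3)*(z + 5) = z^2 + 2*z - 15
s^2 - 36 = (s - 6)*(s + 6)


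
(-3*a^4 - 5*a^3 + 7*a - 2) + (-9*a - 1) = -3*a^4 - 5*a^3 - 2*a - 3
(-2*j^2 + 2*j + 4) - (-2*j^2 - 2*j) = 4*j + 4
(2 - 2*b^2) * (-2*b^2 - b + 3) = 4*b^4 + 2*b^3 - 10*b^2 - 2*b + 6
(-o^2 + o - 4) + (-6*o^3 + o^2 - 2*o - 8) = -6*o^3 - o - 12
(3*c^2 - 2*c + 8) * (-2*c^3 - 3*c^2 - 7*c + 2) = -6*c^5 - 5*c^4 - 31*c^3 - 4*c^2 - 60*c + 16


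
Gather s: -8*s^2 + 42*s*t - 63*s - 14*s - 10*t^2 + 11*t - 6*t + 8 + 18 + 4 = -8*s^2 + s*(42*t - 77) - 10*t^2 + 5*t + 30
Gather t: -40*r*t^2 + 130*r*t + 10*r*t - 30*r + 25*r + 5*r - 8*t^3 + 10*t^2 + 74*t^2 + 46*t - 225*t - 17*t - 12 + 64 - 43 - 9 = -8*t^3 + t^2*(84 - 40*r) + t*(140*r - 196)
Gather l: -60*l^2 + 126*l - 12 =-60*l^2 + 126*l - 12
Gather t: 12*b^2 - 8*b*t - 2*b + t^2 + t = 12*b^2 - 2*b + t^2 + t*(1 - 8*b)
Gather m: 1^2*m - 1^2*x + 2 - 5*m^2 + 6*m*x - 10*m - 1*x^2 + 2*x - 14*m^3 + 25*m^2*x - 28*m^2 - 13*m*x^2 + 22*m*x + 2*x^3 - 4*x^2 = -14*m^3 + m^2*(25*x - 33) + m*(-13*x^2 + 28*x - 9) + 2*x^3 - 5*x^2 + x + 2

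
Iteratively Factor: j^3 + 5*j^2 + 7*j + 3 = (j + 3)*(j^2 + 2*j + 1) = (j + 1)*(j + 3)*(j + 1)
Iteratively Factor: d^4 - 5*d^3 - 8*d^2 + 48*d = (d)*(d^3 - 5*d^2 - 8*d + 48) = d*(d - 4)*(d^2 - d - 12) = d*(d - 4)^2*(d + 3)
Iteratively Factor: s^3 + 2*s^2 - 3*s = (s + 3)*(s^2 - s) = s*(s + 3)*(s - 1)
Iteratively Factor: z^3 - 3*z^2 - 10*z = (z - 5)*(z^2 + 2*z) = z*(z - 5)*(z + 2)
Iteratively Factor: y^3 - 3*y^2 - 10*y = (y - 5)*(y^2 + 2*y) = y*(y - 5)*(y + 2)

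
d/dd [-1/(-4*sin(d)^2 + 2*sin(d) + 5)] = 2*(1 - 4*sin(d))*cos(d)/(-4*sin(d)^2 + 2*sin(d) + 5)^2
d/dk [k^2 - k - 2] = 2*k - 1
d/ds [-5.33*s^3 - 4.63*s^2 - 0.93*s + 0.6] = -15.99*s^2 - 9.26*s - 0.93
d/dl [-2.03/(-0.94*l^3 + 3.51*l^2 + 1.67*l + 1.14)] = (-5.7246*l^2 + 14.2506*l + 3.3901)/(-0.94*l^3 + 3.51*l^2 + 1.67*l + 1.14)^2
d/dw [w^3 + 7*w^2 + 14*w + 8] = 3*w^2 + 14*w + 14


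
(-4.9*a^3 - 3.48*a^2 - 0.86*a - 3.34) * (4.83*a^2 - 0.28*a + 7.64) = -23.667*a^5 - 15.4364*a^4 - 40.6154*a^3 - 42.4786*a^2 - 5.6352*a - 25.5176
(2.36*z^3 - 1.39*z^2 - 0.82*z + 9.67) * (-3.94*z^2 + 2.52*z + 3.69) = -9.2984*z^5 + 11.4238*z^4 + 8.4364*z^3 - 45.2953*z^2 + 21.3426*z + 35.6823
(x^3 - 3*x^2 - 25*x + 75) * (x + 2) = x^4 - x^3 - 31*x^2 + 25*x + 150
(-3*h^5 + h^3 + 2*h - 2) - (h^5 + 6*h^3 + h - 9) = -4*h^5 - 5*h^3 + h + 7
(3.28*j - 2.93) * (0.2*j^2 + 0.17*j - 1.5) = 0.656*j^3 - 0.0284000000000001*j^2 - 5.4181*j + 4.395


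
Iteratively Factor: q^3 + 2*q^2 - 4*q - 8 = (q - 2)*(q^2 + 4*q + 4) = (q - 2)*(q + 2)*(q + 2)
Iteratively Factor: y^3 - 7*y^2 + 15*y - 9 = (y - 3)*(y^2 - 4*y + 3) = (y - 3)*(y - 1)*(y - 3)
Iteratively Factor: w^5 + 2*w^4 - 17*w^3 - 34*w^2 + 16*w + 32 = (w + 4)*(w^4 - 2*w^3 - 9*w^2 + 2*w + 8) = (w + 1)*(w + 4)*(w^3 - 3*w^2 - 6*w + 8) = (w + 1)*(w + 2)*(w + 4)*(w^2 - 5*w + 4) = (w - 4)*(w + 1)*(w + 2)*(w + 4)*(w - 1)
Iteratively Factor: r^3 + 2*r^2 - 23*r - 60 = (r + 3)*(r^2 - r - 20) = (r + 3)*(r + 4)*(r - 5)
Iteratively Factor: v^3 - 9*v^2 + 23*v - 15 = (v - 3)*(v^2 - 6*v + 5) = (v - 5)*(v - 3)*(v - 1)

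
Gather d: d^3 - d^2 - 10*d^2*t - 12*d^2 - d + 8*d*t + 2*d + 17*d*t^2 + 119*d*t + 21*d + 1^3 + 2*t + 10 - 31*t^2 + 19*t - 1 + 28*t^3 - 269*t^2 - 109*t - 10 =d^3 + d^2*(-10*t - 13) + d*(17*t^2 + 127*t + 22) + 28*t^3 - 300*t^2 - 88*t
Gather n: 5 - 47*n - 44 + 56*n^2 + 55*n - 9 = 56*n^2 + 8*n - 48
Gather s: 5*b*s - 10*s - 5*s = s*(5*b - 15)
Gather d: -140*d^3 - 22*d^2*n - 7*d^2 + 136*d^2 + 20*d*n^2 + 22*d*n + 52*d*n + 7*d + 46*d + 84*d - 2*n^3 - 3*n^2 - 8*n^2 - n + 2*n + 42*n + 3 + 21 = -140*d^3 + d^2*(129 - 22*n) + d*(20*n^2 + 74*n + 137) - 2*n^3 - 11*n^2 + 43*n + 24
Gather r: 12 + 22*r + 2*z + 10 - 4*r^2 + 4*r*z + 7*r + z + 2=-4*r^2 + r*(4*z + 29) + 3*z + 24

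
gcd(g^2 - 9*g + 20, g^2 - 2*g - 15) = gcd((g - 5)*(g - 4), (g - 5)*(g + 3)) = g - 5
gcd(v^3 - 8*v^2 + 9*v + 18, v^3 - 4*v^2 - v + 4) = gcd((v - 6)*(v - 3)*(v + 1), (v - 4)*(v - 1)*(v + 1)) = v + 1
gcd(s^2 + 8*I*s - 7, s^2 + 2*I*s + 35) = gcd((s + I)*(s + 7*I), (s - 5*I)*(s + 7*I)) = s + 7*I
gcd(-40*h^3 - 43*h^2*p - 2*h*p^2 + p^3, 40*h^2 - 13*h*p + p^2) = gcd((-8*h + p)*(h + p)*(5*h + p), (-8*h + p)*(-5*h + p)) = -8*h + p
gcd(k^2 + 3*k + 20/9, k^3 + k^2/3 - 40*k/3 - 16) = k + 4/3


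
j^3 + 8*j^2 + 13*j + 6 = (j + 1)^2*(j + 6)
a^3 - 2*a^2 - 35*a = a*(a - 7)*(a + 5)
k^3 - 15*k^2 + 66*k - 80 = (k - 8)*(k - 5)*(k - 2)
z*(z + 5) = z^2 + 5*z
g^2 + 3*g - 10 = (g - 2)*(g + 5)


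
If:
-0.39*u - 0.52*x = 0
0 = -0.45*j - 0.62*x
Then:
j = -1.37777777777778*x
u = -1.33333333333333*x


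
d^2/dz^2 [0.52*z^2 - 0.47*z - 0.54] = 1.04000000000000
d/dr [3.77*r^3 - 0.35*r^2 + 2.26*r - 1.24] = 11.31*r^2 - 0.7*r + 2.26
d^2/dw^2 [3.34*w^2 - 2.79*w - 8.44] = 6.68000000000000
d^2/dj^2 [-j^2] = -2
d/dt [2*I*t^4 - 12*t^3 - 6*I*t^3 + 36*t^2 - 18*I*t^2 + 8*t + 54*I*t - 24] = 8*I*t^3 + 18*t^2*(-2 - I) + 36*t*(2 - I) + 8 + 54*I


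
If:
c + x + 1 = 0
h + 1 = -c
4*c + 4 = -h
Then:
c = -1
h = 0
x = 0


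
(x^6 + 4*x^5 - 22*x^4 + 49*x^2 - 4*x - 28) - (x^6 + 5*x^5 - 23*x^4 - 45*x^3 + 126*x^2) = -x^5 + x^4 + 45*x^3 - 77*x^2 - 4*x - 28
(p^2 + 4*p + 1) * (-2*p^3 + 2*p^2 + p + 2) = -2*p^5 - 6*p^4 + 7*p^3 + 8*p^2 + 9*p + 2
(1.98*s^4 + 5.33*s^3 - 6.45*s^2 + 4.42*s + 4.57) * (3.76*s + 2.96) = 7.4448*s^5 + 25.9016*s^4 - 8.4752*s^3 - 2.4728*s^2 + 30.2664*s + 13.5272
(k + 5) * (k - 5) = k^2 - 25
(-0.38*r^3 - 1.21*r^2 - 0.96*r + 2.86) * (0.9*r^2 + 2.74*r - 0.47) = -0.342*r^5 - 2.1302*r^4 - 4.0008*r^3 + 0.5123*r^2 + 8.2876*r - 1.3442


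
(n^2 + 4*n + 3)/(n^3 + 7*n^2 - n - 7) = (n + 3)/(n^2 + 6*n - 7)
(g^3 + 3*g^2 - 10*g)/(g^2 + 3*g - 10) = g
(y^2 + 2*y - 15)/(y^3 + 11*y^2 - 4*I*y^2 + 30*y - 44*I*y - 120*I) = (y - 3)/(y^2 + y*(6 - 4*I) - 24*I)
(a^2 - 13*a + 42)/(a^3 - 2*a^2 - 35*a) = (a - 6)/(a*(a + 5))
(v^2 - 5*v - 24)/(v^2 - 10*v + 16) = (v + 3)/(v - 2)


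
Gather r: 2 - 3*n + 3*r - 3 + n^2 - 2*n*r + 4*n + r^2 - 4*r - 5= n^2 + n + r^2 + r*(-2*n - 1) - 6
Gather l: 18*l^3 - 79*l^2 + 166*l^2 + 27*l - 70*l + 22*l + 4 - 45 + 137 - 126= 18*l^3 + 87*l^2 - 21*l - 30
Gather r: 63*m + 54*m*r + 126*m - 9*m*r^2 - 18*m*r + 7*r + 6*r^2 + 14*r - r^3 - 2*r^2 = 189*m - r^3 + r^2*(4 - 9*m) + r*(36*m + 21)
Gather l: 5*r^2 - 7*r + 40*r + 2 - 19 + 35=5*r^2 + 33*r + 18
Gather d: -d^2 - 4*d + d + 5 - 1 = -d^2 - 3*d + 4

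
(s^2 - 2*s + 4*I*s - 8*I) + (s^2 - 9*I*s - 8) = 2*s^2 - 2*s - 5*I*s - 8 - 8*I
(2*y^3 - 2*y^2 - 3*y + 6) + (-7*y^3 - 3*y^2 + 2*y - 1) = -5*y^3 - 5*y^2 - y + 5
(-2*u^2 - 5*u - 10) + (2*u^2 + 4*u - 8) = -u - 18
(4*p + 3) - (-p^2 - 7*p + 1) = p^2 + 11*p + 2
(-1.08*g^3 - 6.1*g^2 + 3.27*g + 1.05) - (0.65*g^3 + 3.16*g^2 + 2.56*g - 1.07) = -1.73*g^3 - 9.26*g^2 + 0.71*g + 2.12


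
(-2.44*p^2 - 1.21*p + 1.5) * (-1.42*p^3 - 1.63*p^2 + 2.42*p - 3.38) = 3.4648*p^5 + 5.6954*p^4 - 6.0625*p^3 + 2.874*p^2 + 7.7198*p - 5.07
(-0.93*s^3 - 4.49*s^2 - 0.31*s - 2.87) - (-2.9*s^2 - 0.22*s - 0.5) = -0.93*s^3 - 1.59*s^2 - 0.09*s - 2.37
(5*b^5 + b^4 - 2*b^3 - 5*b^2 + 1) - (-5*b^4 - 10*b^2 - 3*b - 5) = 5*b^5 + 6*b^4 - 2*b^3 + 5*b^2 + 3*b + 6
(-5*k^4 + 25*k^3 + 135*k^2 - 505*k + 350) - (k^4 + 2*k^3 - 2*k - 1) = -6*k^4 + 23*k^3 + 135*k^2 - 503*k + 351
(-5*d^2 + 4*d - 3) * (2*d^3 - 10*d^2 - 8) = -10*d^5 + 58*d^4 - 46*d^3 + 70*d^2 - 32*d + 24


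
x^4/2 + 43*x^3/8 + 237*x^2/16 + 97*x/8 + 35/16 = (x/2 + 1/2)*(x + 1/4)*(x + 5/2)*(x + 7)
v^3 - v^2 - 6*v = v*(v - 3)*(v + 2)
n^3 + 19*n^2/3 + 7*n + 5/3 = (n + 1/3)*(n + 1)*(n + 5)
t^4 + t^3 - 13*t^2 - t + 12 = (t - 3)*(t - 1)*(t + 1)*(t + 4)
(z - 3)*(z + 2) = z^2 - z - 6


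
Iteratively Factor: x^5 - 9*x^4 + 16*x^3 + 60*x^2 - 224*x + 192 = (x - 2)*(x^4 - 7*x^3 + 2*x^2 + 64*x - 96) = (x - 4)*(x - 2)*(x^3 - 3*x^2 - 10*x + 24) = (x - 4)^2*(x - 2)*(x^2 + x - 6) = (x - 4)^2*(x - 2)*(x + 3)*(x - 2)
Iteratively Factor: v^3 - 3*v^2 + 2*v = (v)*(v^2 - 3*v + 2) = v*(v - 1)*(v - 2)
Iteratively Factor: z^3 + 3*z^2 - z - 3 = (z + 3)*(z^2 - 1) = (z - 1)*(z + 3)*(z + 1)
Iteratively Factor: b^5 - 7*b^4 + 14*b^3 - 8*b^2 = (b)*(b^4 - 7*b^3 + 14*b^2 - 8*b) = b*(b - 2)*(b^3 - 5*b^2 + 4*b) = b*(b - 4)*(b - 2)*(b^2 - b) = b*(b - 4)*(b - 2)*(b - 1)*(b)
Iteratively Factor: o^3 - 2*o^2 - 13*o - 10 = (o + 1)*(o^2 - 3*o - 10) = (o - 5)*(o + 1)*(o + 2)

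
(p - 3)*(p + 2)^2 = p^3 + p^2 - 8*p - 12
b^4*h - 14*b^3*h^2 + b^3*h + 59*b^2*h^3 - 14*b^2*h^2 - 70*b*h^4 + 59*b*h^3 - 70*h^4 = (b - 7*h)*(b - 5*h)*(b - 2*h)*(b*h + h)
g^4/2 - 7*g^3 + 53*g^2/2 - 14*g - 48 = (g/2 + 1/2)*(g - 8)*(g - 4)*(g - 3)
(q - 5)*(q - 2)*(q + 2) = q^3 - 5*q^2 - 4*q + 20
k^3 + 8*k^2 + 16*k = k*(k + 4)^2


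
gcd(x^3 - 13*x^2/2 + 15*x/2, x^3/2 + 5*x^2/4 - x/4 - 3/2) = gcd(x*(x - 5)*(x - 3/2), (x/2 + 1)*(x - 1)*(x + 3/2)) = 1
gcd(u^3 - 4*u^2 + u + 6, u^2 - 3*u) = u - 3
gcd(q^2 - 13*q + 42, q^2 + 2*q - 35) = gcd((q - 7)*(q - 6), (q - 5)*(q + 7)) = 1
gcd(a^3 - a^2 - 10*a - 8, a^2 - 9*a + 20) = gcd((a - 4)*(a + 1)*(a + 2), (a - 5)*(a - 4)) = a - 4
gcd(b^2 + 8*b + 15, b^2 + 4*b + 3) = b + 3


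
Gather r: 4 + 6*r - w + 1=6*r - w + 5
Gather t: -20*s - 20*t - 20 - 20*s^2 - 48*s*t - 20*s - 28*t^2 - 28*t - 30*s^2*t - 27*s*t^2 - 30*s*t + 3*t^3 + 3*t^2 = -20*s^2 - 40*s + 3*t^3 + t^2*(-27*s - 25) + t*(-30*s^2 - 78*s - 48) - 20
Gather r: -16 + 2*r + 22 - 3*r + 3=9 - r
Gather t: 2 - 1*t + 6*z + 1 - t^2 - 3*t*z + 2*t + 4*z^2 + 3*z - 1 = -t^2 + t*(1 - 3*z) + 4*z^2 + 9*z + 2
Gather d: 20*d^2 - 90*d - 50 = 20*d^2 - 90*d - 50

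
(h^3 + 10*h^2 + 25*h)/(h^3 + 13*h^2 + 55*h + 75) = h/(h + 3)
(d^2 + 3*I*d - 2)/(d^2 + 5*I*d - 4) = (d + 2*I)/(d + 4*I)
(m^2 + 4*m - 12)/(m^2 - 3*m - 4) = (-m^2 - 4*m + 12)/(-m^2 + 3*m + 4)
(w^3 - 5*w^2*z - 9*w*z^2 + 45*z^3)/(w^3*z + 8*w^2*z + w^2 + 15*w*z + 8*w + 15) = (w^3 - 5*w^2*z - 9*w*z^2 + 45*z^3)/(w^3*z + 8*w^2*z + w^2 + 15*w*z + 8*w + 15)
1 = 1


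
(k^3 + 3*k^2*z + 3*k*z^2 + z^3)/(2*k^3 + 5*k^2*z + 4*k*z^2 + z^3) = (k + z)/(2*k + z)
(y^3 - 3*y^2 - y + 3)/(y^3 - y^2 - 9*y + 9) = (y + 1)/(y + 3)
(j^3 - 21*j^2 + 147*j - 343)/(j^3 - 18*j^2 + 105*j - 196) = (j - 7)/(j - 4)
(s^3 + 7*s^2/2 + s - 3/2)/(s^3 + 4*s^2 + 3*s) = (s - 1/2)/s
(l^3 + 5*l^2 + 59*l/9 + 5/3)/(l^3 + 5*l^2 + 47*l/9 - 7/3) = (9*l^2 + 18*l + 5)/(9*l^2 + 18*l - 7)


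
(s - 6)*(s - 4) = s^2 - 10*s + 24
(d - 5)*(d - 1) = d^2 - 6*d + 5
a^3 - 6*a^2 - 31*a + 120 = (a - 8)*(a - 3)*(a + 5)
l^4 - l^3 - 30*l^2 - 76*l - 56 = (l - 7)*(l + 2)^3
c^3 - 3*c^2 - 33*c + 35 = (c - 7)*(c - 1)*(c + 5)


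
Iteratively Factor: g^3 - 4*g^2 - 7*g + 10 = (g + 2)*(g^2 - 6*g + 5) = (g - 1)*(g + 2)*(g - 5)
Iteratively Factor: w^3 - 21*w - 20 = (w + 4)*(w^2 - 4*w - 5) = (w - 5)*(w + 4)*(w + 1)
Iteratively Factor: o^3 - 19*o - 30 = (o + 2)*(o^2 - 2*o - 15) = (o - 5)*(o + 2)*(o + 3)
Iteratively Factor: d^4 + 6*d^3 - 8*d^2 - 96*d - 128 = (d + 4)*(d^3 + 2*d^2 - 16*d - 32) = (d + 2)*(d + 4)*(d^2 - 16) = (d - 4)*(d + 2)*(d + 4)*(d + 4)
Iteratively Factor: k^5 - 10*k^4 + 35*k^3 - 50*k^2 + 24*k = (k - 1)*(k^4 - 9*k^3 + 26*k^2 - 24*k) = (k - 4)*(k - 1)*(k^3 - 5*k^2 + 6*k) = (k - 4)*(k - 3)*(k - 1)*(k^2 - 2*k) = (k - 4)*(k - 3)*(k - 2)*(k - 1)*(k)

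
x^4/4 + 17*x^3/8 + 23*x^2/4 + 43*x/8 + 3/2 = (x/4 + 1)*(x + 1/2)*(x + 1)*(x + 3)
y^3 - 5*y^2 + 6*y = y*(y - 3)*(y - 2)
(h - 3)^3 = h^3 - 9*h^2 + 27*h - 27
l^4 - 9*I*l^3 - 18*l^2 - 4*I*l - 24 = (l - 6*I)*(l - 2*I)^2*(l + I)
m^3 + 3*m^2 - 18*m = m*(m - 3)*(m + 6)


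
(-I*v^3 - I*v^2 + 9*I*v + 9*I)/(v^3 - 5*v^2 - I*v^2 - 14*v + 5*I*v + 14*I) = I*(-v^3 - v^2 + 9*v + 9)/(v^3 - v^2*(5 + I) + v*(-14 + 5*I) + 14*I)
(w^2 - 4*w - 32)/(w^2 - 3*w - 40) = (w + 4)/(w + 5)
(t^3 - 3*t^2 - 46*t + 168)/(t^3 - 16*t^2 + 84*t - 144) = (t + 7)/(t - 6)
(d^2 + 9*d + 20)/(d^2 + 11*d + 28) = (d + 5)/(d + 7)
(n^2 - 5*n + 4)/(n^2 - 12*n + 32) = (n - 1)/(n - 8)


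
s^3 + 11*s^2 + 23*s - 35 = (s - 1)*(s + 5)*(s + 7)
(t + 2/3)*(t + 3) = t^2 + 11*t/3 + 2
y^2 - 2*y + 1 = (y - 1)^2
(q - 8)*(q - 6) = q^2 - 14*q + 48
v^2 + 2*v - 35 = (v - 5)*(v + 7)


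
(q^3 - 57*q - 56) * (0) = 0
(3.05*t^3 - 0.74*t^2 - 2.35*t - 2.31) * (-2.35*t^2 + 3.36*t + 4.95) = -7.1675*t^5 + 11.987*t^4 + 18.1336*t^3 - 6.1305*t^2 - 19.3941*t - 11.4345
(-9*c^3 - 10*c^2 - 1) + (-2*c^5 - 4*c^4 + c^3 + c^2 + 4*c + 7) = -2*c^5 - 4*c^4 - 8*c^3 - 9*c^2 + 4*c + 6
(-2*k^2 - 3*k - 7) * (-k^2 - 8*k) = 2*k^4 + 19*k^3 + 31*k^2 + 56*k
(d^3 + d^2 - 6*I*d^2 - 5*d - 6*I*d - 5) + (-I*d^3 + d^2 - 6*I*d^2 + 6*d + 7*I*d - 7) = d^3 - I*d^3 + 2*d^2 - 12*I*d^2 + d + I*d - 12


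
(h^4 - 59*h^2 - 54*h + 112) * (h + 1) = h^5 + h^4 - 59*h^3 - 113*h^2 + 58*h + 112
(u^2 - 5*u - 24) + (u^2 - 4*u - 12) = 2*u^2 - 9*u - 36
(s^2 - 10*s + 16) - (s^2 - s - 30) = 46 - 9*s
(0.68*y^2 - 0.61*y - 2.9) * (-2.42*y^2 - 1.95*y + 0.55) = -1.6456*y^4 + 0.1502*y^3 + 8.5815*y^2 + 5.3195*y - 1.595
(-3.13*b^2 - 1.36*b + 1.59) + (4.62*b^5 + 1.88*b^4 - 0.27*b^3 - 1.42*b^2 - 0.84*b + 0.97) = 4.62*b^5 + 1.88*b^4 - 0.27*b^3 - 4.55*b^2 - 2.2*b + 2.56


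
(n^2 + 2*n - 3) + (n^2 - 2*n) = 2*n^2 - 3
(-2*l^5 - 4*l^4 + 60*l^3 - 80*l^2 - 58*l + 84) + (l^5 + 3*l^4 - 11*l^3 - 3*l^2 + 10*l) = -l^5 - l^4 + 49*l^3 - 83*l^2 - 48*l + 84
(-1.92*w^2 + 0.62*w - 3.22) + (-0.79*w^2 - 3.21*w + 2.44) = -2.71*w^2 - 2.59*w - 0.78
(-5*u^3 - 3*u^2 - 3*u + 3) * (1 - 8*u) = 40*u^4 + 19*u^3 + 21*u^2 - 27*u + 3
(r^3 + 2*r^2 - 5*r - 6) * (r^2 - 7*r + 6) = r^5 - 5*r^4 - 13*r^3 + 41*r^2 + 12*r - 36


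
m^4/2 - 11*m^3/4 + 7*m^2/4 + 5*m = m*(m/2 + 1/2)*(m - 4)*(m - 5/2)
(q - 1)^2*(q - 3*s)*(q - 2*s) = q^4 - 5*q^3*s - 2*q^3 + 6*q^2*s^2 + 10*q^2*s + q^2 - 12*q*s^2 - 5*q*s + 6*s^2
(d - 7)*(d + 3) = d^2 - 4*d - 21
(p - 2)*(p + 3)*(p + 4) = p^3 + 5*p^2 - 2*p - 24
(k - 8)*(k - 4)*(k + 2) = k^3 - 10*k^2 + 8*k + 64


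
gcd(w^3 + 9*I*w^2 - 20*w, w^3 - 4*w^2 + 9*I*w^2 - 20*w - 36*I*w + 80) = w^2 + 9*I*w - 20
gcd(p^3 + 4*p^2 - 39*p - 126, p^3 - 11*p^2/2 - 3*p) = p - 6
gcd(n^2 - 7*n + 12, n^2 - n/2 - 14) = n - 4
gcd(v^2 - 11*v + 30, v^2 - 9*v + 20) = v - 5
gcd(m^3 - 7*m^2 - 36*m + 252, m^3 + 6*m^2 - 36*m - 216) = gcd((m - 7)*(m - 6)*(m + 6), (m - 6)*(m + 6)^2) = m^2 - 36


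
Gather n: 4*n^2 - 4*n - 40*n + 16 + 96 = 4*n^2 - 44*n + 112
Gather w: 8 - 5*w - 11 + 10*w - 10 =5*w - 13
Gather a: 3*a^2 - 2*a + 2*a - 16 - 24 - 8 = 3*a^2 - 48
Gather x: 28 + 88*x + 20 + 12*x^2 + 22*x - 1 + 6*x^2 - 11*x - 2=18*x^2 + 99*x + 45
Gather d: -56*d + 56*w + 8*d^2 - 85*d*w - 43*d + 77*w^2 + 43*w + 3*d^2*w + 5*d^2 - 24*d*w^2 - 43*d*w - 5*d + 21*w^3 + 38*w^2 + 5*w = d^2*(3*w + 13) + d*(-24*w^2 - 128*w - 104) + 21*w^3 + 115*w^2 + 104*w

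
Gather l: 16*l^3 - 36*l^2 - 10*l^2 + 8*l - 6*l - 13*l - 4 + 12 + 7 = 16*l^3 - 46*l^2 - 11*l + 15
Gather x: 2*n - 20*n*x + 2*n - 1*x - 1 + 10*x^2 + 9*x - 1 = 4*n + 10*x^2 + x*(8 - 20*n) - 2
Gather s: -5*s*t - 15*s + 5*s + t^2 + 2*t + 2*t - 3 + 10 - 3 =s*(-5*t - 10) + t^2 + 4*t + 4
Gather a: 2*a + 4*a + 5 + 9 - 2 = 6*a + 12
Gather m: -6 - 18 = -24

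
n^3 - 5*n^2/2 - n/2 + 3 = (n - 2)*(n - 3/2)*(n + 1)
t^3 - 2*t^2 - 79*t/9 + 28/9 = (t - 4)*(t - 1/3)*(t + 7/3)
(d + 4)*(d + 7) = d^2 + 11*d + 28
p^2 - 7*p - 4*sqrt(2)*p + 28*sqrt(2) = (p - 7)*(p - 4*sqrt(2))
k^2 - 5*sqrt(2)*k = k*(k - 5*sqrt(2))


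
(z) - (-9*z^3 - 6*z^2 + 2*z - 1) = 9*z^3 + 6*z^2 - z + 1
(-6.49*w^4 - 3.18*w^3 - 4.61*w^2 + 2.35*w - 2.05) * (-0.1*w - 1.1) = 0.649*w^5 + 7.457*w^4 + 3.959*w^3 + 4.836*w^2 - 2.38*w + 2.255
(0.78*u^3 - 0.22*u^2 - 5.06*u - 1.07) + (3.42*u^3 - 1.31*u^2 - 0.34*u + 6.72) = 4.2*u^3 - 1.53*u^2 - 5.4*u + 5.65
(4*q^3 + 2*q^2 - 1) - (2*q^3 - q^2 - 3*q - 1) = 2*q^3 + 3*q^2 + 3*q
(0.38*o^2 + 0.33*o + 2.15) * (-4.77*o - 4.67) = -1.8126*o^3 - 3.3487*o^2 - 11.7966*o - 10.0405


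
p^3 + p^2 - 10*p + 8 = (p - 2)*(p - 1)*(p + 4)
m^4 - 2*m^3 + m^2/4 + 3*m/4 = m*(m - 3/2)*(m - 1)*(m + 1/2)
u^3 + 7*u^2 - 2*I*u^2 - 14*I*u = u*(u + 7)*(u - 2*I)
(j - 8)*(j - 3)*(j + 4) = j^3 - 7*j^2 - 20*j + 96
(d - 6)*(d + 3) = d^2 - 3*d - 18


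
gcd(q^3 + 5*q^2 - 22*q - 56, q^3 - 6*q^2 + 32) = q^2 - 2*q - 8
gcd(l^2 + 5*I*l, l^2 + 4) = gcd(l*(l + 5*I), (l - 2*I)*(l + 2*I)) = 1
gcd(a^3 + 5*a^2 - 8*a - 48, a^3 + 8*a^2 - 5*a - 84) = a^2 + a - 12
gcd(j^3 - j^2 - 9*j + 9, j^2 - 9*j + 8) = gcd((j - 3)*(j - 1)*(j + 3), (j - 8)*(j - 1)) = j - 1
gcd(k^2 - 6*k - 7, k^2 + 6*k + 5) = k + 1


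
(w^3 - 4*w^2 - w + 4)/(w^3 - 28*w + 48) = (w^2 - 1)/(w^2 + 4*w - 12)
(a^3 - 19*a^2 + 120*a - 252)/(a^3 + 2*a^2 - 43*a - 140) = (a^2 - 12*a + 36)/(a^2 + 9*a + 20)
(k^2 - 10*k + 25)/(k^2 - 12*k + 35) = (k - 5)/(k - 7)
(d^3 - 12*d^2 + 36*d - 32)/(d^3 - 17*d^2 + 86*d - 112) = (d - 2)/(d - 7)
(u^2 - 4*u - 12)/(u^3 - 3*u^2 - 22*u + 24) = (u + 2)/(u^2 + 3*u - 4)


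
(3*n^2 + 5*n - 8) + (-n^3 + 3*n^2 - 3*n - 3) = -n^3 + 6*n^2 + 2*n - 11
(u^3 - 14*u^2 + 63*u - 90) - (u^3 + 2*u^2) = -16*u^2 + 63*u - 90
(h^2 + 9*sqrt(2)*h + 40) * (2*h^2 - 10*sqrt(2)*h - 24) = 2*h^4 + 8*sqrt(2)*h^3 - 124*h^2 - 616*sqrt(2)*h - 960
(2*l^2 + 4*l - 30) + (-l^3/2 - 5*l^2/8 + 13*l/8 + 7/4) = -l^3/2 + 11*l^2/8 + 45*l/8 - 113/4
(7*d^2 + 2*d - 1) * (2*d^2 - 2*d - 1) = 14*d^4 - 10*d^3 - 13*d^2 + 1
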